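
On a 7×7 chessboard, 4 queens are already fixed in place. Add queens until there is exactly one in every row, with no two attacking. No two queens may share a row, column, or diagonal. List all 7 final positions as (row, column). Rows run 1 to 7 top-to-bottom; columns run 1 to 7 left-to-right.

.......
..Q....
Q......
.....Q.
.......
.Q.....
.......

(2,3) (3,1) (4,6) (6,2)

(1,5) (2,3) (3,1) (4,6) (5,4) (6,2) (7,7)

Row 1: attacked by (2,3)→{2,3,4}; (3,1)→{1,3}; (4,6)→{3,6}; (6,2)→{2,7}. Safe: 5. Place at column 5.
Row 5: attacked by (1,5)→{1,5}; (2,3)→{3,6}; (3,1)→{1,3}; (4,6)→{5,6,7}; (6,2)→{1,2,3}. Safe: 4. Place at column 4.
Row 7: attacked by (1,5)→{5}; (2,3)→{3}; (3,1)→{1,5}; (4,6)→{3,6}; (5,4)→{2,4,6}; (6,2)→{1,2,3}. Safe: 7. Place at column 7.
Columns [5, 3, 1, 6, 4, 2, 7], r−c [-4, -1, 2, -2, 1, 4, 0], r+c [6, 5, 4, 10, 9, 8, 14] are all distinct, so no two queens attack.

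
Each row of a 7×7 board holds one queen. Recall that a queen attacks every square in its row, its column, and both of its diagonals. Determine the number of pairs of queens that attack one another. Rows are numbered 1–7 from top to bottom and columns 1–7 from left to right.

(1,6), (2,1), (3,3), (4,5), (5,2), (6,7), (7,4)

3

Same diagonal: (1,6)–(5,2) (|1−5| = |6−2| = 4); (4,5)–(6,7) (|4−6| = |5−7| = 2); (5,2)–(7,4) (|5−7| = |2−4| = 2).
Total attacking pairs: 3.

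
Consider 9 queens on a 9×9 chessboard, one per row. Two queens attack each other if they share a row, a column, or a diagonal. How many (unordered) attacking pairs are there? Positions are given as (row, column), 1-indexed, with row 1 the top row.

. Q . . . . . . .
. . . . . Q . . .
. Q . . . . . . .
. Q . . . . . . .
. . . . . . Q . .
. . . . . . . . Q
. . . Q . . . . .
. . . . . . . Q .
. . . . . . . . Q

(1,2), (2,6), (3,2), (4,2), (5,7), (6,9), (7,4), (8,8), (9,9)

5

Same column: (1,2)–(3,2) (column 2); (1,2)–(4,2) (column 2); (3,2)–(4,2) (column 2); (6,9)–(9,9) (column 9).
Same diagonal: (8,8)–(9,9) (|8−9| = |8−9| = 1).
Total attacking pairs: 5.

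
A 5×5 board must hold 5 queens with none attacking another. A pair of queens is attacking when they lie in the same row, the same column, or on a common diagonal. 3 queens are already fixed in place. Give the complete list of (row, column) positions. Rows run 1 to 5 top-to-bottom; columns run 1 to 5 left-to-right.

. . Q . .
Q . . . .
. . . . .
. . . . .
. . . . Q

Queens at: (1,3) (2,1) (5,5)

Row 3: attacked by (1,3)→{1,3,5}; (2,1)→{1,2}; (5,5)→{3,5}. Safe: 4. Place at column 4.
Row 4: attacked by (1,3)→{3}; (2,1)→{1,3}; (3,4)→{3,4,5}; (5,5)→{4,5}. Safe: 2. Place at column 2.
Columns [3, 1, 4, 2, 5], r−c [-2, 1, -1, 2, 0], r+c [4, 3, 7, 6, 10] are all distinct, so no two queens attack.

(1,3) (2,1) (3,4) (4,2) (5,5)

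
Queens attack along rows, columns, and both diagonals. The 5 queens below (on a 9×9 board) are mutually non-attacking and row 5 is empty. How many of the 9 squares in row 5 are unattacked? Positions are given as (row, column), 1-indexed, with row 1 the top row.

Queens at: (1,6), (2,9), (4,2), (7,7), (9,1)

2

(1,6) attacks row 5 at column 6 and diagonals 2.
(2,9) attacks row 5 at column 9 and diagonals 6.
(4,2) attacks row 5 at column 2 and diagonals 1, 3.
(7,7) attacks row 5 at column 7 and diagonals 5, 9.
(9,1) attacks row 5 at column 1 and diagonals 5.
Attacked columns: {1, 2, 3, 5, 6, 7, 9}. Safe: {4, 8}.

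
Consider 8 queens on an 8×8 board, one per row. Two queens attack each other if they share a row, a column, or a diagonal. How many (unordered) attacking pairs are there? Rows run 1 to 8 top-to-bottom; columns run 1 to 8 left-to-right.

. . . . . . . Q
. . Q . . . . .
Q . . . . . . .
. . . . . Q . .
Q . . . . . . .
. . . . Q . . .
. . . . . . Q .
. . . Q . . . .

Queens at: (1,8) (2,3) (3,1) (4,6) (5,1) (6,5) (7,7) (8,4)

Same column: (3,1)–(5,1) (column 1).
Same diagonal: (5,1)–(8,4) (|5−8| = |1−4| = 3).
Total attacking pairs: 2.

2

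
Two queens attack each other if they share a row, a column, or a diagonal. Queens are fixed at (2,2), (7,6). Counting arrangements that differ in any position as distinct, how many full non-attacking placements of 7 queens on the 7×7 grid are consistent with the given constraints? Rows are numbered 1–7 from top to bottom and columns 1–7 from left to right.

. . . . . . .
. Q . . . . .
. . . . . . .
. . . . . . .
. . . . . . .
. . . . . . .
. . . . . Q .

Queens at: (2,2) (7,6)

1

Branch on row 1: col 4 → 1; col 5 → 0; col 7 → 0.
Sum: 1 + 0 + 0 = 1.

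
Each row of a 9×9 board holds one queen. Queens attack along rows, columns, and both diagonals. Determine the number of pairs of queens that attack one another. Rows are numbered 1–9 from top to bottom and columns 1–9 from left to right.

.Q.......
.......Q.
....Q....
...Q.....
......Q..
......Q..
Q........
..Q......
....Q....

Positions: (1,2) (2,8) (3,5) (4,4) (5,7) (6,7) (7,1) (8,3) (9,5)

7

Same column: (3,5)–(9,5) (column 5); (5,7)–(6,7) (column 7).
Same diagonal: (1,2)–(6,7) (|1−6| = |2−7| = 5); (3,5)–(4,4) (|3−4| = |5−4| = 1); (3,5)–(5,7) (|3−5| = |5−7| = 2); (3,5)–(7,1) (|3−7| = |5−1| = 4); (4,4)–(7,1) (|4−7| = |4−1| = 3).
Total attacking pairs: 7.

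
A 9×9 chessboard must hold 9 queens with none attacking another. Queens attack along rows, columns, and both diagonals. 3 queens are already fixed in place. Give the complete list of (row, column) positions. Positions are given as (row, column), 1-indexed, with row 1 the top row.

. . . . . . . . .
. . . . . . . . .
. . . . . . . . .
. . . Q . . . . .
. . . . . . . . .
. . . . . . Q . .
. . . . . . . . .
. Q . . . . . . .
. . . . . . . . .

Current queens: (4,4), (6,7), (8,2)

Row 1: attacked by (4,4)→{1,4,7}; (6,7)→{2,7}; (8,2)→{2,9}. Safe: 3, 5, 6, 8. Place at column 3.
Row 2: attacked by (1,3)→{2,3,4}; (4,4)→{2,4,6}; (6,7)→{3,7}; (8,2)→{2,8}. Safe: 1, 5, 9. Place at column 1.
Row 3: attacked by (1,3)→{1,3,5}; (2,1)→{1,2}; (4,4)→{3,4,5}; (6,7)→{4,7}; (8,2)→{2,7}. Safe: 6, 8, 9. Place at column 8.
Row 5: attacked by (1,3)→{3,7}; (2,1)→{1,4}; (3,8)→{6,8}; (4,4)→{3,4,5}; (6,7)→{6,7,8}; (8,2)→{2,5}. Safe: 9. Place at column 9.
Row 7: attacked by (1,3)→{3,9}; (2,1)→{1,6}; (3,8)→{4,8}; (4,4)→{1,4,7}; (5,9)→{7,9}; (6,7)→{6,7,8}; (8,2)→{1,2,3}. Safe: 5. Place at column 5.
Row 9: attacked by (1,3)→{3}; (2,1)→{1,8}; (3,8)→{2,8}; (4,4)→{4,9}; (5,9)→{5,9}; (6,7)→{4,7}; (7,5)→{3,5,7}; (8,2)→{1,2,3}. Safe: 6. Place at column 6.
Columns [3, 1, 8, 4, 9, 7, 5, 2, 6], r−c [-2, 1, -5, 0, -4, -1, 2, 6, 3], r+c [4, 3, 11, 8, 14, 13, 12, 10, 15] are all distinct, so no two queens attack.

(1,3) (2,1) (3,8) (4,4) (5,9) (6,7) (7,5) (8,2) (9,6)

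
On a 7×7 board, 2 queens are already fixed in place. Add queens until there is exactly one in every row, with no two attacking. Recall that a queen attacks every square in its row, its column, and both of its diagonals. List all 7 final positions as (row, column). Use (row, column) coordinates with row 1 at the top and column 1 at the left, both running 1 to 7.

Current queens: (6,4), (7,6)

(1,1) (2,3) (3,5) (4,7) (5,2) (6,4) (7,6)

Row 1: attacked by (6,4)→{4}; (7,6)→{6}. Safe: 1, 2, 3, 5, 7. Place at column 1.
Row 2: attacked by (1,1)→{1,2}; (6,4)→{4}; (7,6)→{1,6}. Safe: 3, 5, 7. Place at column 3.
Row 3: attacked by (1,1)→{1,3}; (2,3)→{2,3,4}; (6,4)→{1,4,7}; (7,6)→{2,6}. Safe: 5. Place at column 5.
Row 4: attacked by (1,1)→{1,4}; (2,3)→{1,3,5}; (3,5)→{4,5,6}; (6,4)→{2,4,6}; (7,6)→{3,6}. Safe: 7. Place at column 7.
Row 5: attacked by (1,1)→{1,5}; (2,3)→{3,6}; (3,5)→{3,5,7}; (4,7)→{6,7}; (6,4)→{3,4,5}; (7,6)→{4,6}. Safe: 2. Place at column 2.
Columns [1, 3, 5, 7, 2, 4, 6], r−c [0, -1, -2, -3, 3, 2, 1], r+c [2, 5, 8, 11, 7, 10, 13] are all distinct, so no two queens attack.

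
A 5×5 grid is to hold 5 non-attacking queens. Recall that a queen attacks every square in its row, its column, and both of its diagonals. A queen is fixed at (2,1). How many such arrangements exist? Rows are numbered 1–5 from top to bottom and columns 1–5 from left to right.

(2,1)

2

Branch on row 1: col 3 → 1; col 4 → 1; col 5 → 0.
Sum: 1 + 1 + 0 = 2.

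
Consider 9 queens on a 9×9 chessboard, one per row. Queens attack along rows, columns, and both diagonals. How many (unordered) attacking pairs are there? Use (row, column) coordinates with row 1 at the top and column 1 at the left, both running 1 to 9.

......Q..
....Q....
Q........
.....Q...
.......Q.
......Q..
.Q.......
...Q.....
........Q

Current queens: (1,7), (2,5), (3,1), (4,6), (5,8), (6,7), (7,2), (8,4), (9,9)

3

Same column: (1,7)–(6,7) (column 7).
Same diagonal: (2,5)–(5,8) (|2−5| = |5−8| = 3); (5,8)–(6,7) (|5−6| = |8−7| = 1).
Total attacking pairs: 3.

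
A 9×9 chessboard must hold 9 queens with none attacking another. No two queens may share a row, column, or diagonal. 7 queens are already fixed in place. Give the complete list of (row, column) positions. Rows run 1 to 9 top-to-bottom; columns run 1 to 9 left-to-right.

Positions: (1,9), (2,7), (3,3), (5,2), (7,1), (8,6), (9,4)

(1,9) (2,7) (3,3) (4,8) (5,2) (6,5) (7,1) (8,6) (9,4)

Row 4: attacked by (1,9)→{6,9}; (2,7)→{5,7,9}; (3,3)→{2,3,4}; (5,2)→{1,2,3}; (7,1)→{1,4}; (8,6)→{2,6}; (9,4)→{4,9}. Safe: 8. Place at column 8.
Row 6: attacked by (1,9)→{4,9}; (2,7)→{3,7}; (3,3)→{3,6}; (4,8)→{6,8}; (5,2)→{1,2,3}; (7,1)→{1,2}; (8,6)→{4,6,8}; (9,4)→{1,4,7}. Safe: 5. Place at column 5.
Columns [9, 7, 3, 8, 2, 5, 1, 6, 4], r−c [-8, -5, 0, -4, 3, 1, 6, 2, 5], r+c [10, 9, 6, 12, 7, 11, 8, 14, 13] are all distinct, so no two queens attack.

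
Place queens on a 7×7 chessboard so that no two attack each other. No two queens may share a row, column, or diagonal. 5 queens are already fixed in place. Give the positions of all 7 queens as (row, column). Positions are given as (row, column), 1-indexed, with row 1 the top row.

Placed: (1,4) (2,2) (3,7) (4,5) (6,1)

(1,4) (2,2) (3,7) (4,5) (5,3) (6,1) (7,6)

Row 5: attacked by (1,4)→{4}; (2,2)→{2,5}; (3,7)→{5,7}; (4,5)→{4,5,6}; (6,1)→{1,2}. Safe: 3. Place at column 3.
Row 7: attacked by (1,4)→{4}; (2,2)→{2,7}; (3,7)→{3,7}; (4,5)→{2,5}; (5,3)→{1,3,5}; (6,1)→{1,2}. Safe: 6. Place at column 6.
Columns [4, 2, 7, 5, 3, 1, 6], r−c [-3, 0, -4, -1, 2, 5, 1], r+c [5, 4, 10, 9, 8, 7, 13] are all distinct, so no two queens attack.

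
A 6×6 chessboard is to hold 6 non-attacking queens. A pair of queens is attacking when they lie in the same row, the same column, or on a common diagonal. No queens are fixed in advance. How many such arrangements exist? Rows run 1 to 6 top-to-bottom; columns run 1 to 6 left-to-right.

Branch on row 1: col 1 → 0; col 2 → 1; col 3 → 1; col 4 → 1; col 5 → 1; col 6 → 0.
Sum: 0 + 1 + 1 + 1 + 1 + 0 = 4.
(This is the classic 6-queens count.)

4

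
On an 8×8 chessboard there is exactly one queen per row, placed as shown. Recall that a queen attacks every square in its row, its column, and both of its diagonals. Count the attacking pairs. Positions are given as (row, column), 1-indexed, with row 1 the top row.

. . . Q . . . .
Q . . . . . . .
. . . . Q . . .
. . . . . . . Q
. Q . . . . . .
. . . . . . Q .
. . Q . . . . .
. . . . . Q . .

0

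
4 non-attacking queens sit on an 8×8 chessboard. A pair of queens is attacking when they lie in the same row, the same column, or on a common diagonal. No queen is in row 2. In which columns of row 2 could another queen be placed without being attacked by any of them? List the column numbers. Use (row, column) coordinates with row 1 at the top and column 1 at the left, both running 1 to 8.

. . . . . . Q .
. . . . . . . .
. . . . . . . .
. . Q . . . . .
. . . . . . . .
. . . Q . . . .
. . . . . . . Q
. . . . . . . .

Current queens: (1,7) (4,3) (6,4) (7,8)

(1,7) attacks row 2 at column 7 and diagonals 6, 8.
(4,3) attacks row 2 at column 3 and diagonals 1, 5.
(6,4) attacks row 2 at column 4 and diagonals 8.
(7,8) attacks row 2 at column 8 and diagonals 3.
Attacked columns: {1, 3, 4, 5, 6, 7, 8}. Safe: {2}.

columns 2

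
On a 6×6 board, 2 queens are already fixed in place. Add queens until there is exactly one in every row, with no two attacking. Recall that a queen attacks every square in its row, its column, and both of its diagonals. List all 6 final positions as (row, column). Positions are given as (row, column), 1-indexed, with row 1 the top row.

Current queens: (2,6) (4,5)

Row 1: attacked by (2,6)→{5,6}; (4,5)→{2,5}. Safe: 1, 3, 4. Place at column 3.
Row 3: attacked by (1,3)→{1,3,5}; (2,6)→{5,6}; (4,5)→{4,5,6}. Safe: 2. Place at column 2.
Row 5: attacked by (1,3)→{3}; (2,6)→{3,6}; (3,2)→{2,4}; (4,5)→{4,5,6}. Safe: 1. Place at column 1.
Row 6: attacked by (1,3)→{3}; (2,6)→{2,6}; (3,2)→{2,5}; (4,5)→{3,5}; (5,1)→{1,2}. Safe: 4. Place at column 4.
Columns [3, 6, 2, 5, 1, 4], r−c [-2, -4, 1, -1, 4, 2], r+c [4, 8, 5, 9, 6, 10] are all distinct, so no two queens attack.

(1,3) (2,6) (3,2) (4,5) (5,1) (6,4)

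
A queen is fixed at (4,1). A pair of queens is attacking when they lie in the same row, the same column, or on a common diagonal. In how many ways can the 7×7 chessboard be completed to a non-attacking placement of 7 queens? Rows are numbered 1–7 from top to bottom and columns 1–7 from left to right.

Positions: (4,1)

Branch on row 1: col 2 → 2; col 3 → 1; col 5 → 0; col 6 → 2; col 7 → 1.
Sum: 2 + 1 + 0 + 2 + 1 = 6.

6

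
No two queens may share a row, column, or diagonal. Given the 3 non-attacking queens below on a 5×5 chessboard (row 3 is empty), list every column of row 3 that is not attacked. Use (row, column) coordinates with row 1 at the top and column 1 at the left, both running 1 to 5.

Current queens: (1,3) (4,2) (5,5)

(1,3) attacks row 3 at column 3 and diagonals 1, 5.
(4,2) attacks row 3 at column 2 and diagonals 1, 3.
(5,5) attacks row 3 at column 5 and diagonals 3.
Attacked columns: {1, 2, 3, 5}. Safe: {4}.

columns 4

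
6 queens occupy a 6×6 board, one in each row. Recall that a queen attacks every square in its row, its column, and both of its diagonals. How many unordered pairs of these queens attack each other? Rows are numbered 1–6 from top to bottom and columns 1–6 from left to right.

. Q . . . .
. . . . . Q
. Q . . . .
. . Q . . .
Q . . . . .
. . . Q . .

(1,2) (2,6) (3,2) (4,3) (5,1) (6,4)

2

Same column: (1,2)–(3,2) (column 2).
Same diagonal: (3,2)–(4,3) (|3−4| = |2−3| = 1).
Total attacking pairs: 2.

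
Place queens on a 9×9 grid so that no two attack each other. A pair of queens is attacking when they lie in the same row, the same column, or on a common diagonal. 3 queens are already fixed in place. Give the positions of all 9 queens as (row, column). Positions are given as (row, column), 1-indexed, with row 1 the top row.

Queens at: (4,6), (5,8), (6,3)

Row 1: attacked by (4,6)→{3,6,9}; (5,8)→{4,8}; (6,3)→{3,8}. Safe: 1, 2, 5, 7. Place at column 5.
Row 2: attacked by (1,5)→{4,5,6}; (4,6)→{4,6,8}; (5,8)→{5,8}; (6,3)→{3,7}. Safe: 1, 2, 9. Place at column 9.
Row 3: attacked by (1,5)→{3,5,7}; (2,9)→{8,9}; (4,6)→{5,6,7}; (5,8)→{6,8}; (6,3)→{3,6}. Safe: 1, 2, 4. Place at column 2.
Row 7: attacked by (1,5)→{5}; (2,9)→{4,9}; (3,2)→{2,6}; (4,6)→{3,6,9}; (5,8)→{6,8}; (6,3)→{2,3,4}. Safe: 1, 7. Place at column 1.
Row 8: attacked by (1,5)→{5}; (2,9)→{3,9}; (3,2)→{2,7}; (4,6)→{2,6}; (5,8)→{5,8}; (6,3)→{1,3,5}; (7,1)→{1,2}. Safe: 4. Place at column 4.
Row 9: attacked by (1,5)→{5}; (2,9)→{2,9}; (3,2)→{2,8}; (4,6)→{1,6}; (5,8)→{4,8}; (6,3)→{3,6}; (7,1)→{1,3}; (8,4)→{3,4,5}. Safe: 7. Place at column 7.
Columns [5, 9, 2, 6, 8, 3, 1, 4, 7], r−c [-4, -7, 1, -2, -3, 3, 6, 4, 2], r+c [6, 11, 5, 10, 13, 9, 8, 12, 16] are all distinct, so no two queens attack.

(1,5) (2,9) (3,2) (4,6) (5,8) (6,3) (7,1) (8,4) (9,7)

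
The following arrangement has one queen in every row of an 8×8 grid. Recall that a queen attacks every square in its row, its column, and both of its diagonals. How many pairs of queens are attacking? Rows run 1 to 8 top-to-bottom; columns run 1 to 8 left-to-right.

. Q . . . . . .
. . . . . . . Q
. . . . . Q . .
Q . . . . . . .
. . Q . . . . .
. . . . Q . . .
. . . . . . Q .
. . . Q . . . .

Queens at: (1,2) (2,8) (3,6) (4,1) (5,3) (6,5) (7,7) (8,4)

0

All columns are distinct and no two queens satisfy |Δrow| = |Δcol|, so no pair attacks.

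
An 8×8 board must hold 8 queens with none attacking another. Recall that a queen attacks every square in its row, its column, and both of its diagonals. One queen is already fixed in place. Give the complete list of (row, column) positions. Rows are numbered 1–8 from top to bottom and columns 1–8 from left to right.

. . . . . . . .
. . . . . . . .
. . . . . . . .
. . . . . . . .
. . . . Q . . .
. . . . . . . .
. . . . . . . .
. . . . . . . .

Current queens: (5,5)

(1,6) (2,3) (3,1) (4,7) (5,5) (6,8) (7,2) (8,4)

Row 1: attacked by (5,5)→{1,5}. Safe: 2, 3, 4, 6, 7, 8. Place at column 6.
Row 2: attacked by (1,6)→{5,6,7}; (5,5)→{2,5,8}. Safe: 1, 3, 4. Place at column 3.
Row 3: attacked by (1,6)→{4,6,8}; (2,3)→{2,3,4}; (5,5)→{3,5,7}. Safe: 1. Place at column 1.
Row 4: attacked by (1,6)→{3,6}; (2,3)→{1,3,5}; (3,1)→{1,2}; (5,5)→{4,5,6}. Safe: 7, 8. Place at column 7.
Row 6: attacked by (1,6)→{1,6}; (2,3)→{3,7}; (3,1)→{1,4}; (4,7)→{5,7}; (5,5)→{4,5,6}. Safe: 2, 8. Place at column 8.
Row 7: attacked by (1,6)→{6}; (2,3)→{3,8}; (3,1)→{1,5}; (4,7)→{4,7}; (5,5)→{3,5,7}; (6,8)→{7,8}. Safe: 2. Place at column 2.
Row 8: attacked by (1,6)→{6}; (2,3)→{3}; (3,1)→{1,6}; (4,7)→{3,7}; (5,5)→{2,5,8}; (6,8)→{6,8}; (7,2)→{1,2,3}. Safe: 4. Place at column 4.
Columns [6, 3, 1, 7, 5, 8, 2, 4], r−c [-5, -1, 2, -3, 0, -2, 5, 4], r+c [7, 5, 4, 11, 10, 14, 9, 12] are all distinct, so no two queens attack.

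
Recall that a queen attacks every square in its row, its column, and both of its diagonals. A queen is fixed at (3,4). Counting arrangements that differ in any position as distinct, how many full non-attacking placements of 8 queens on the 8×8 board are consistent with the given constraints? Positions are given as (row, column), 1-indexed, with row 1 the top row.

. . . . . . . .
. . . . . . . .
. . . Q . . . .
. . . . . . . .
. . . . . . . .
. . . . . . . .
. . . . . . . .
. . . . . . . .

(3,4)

Branch on row 1: col 1 → 1; col 3 → 3; col 5 → 6; col 7 → 1; col 8 → 1.
Sum: 1 + 3 + 6 + 1 + 1 = 12.

12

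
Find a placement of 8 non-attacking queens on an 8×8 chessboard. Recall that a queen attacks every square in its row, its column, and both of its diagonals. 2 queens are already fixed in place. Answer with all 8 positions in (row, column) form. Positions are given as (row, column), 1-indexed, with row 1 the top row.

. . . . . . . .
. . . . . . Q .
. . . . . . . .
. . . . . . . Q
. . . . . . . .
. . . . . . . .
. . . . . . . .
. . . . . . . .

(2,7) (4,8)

Row 1: attacked by (2,7)→{6,7,8}; (4,8)→{5,8}. Safe: 1, 2, 3, 4. Place at column 1.
Row 3: attacked by (1,1)→{1,3}; (2,7)→{6,7,8}; (4,8)→{7,8}. Safe: 2, 4, 5. Place at column 5.
Row 5: attacked by (1,1)→{1,5}; (2,7)→{4,7}; (3,5)→{3,5,7}; (4,8)→{7,8}. Safe: 2, 6. Place at column 2.
Row 6: attacked by (1,1)→{1,6}; (2,7)→{3,7}; (3,5)→{2,5,8}; (4,8)→{6,8}; (5,2)→{1,2,3}. Safe: 4. Place at column 4.
Row 7: attacked by (1,1)→{1,7}; (2,7)→{2,7}; (3,5)→{1,5}; (4,8)→{5,8}; (5,2)→{2,4}; (6,4)→{3,4,5}. Safe: 6. Place at column 6.
Row 8: attacked by (1,1)→{1,8}; (2,7)→{1,7}; (3,5)→{5}; (4,8)→{4,8}; (5,2)→{2,5}; (6,4)→{2,4,6}; (7,6)→{5,6,7}. Safe: 3. Place at column 3.
Columns [1, 7, 5, 8, 2, 4, 6, 3], r−c [0, -5, -2, -4, 3, 2, 1, 5], r+c [2, 9, 8, 12, 7, 10, 13, 11] are all distinct, so no two queens attack.

(1,1) (2,7) (3,5) (4,8) (5,2) (6,4) (7,6) (8,3)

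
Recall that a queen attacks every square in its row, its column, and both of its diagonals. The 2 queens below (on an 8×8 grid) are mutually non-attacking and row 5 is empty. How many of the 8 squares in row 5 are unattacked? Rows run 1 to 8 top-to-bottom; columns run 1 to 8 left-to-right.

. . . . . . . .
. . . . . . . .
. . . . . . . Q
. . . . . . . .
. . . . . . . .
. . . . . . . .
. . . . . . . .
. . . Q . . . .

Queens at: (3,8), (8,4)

3

(3,8) attacks row 5 at column 8 and diagonals 6.
(8,4) attacks row 5 at column 4 and diagonals 1, 7.
Attacked columns: {1, 4, 6, 7, 8}. Safe: {2, 3, 5}.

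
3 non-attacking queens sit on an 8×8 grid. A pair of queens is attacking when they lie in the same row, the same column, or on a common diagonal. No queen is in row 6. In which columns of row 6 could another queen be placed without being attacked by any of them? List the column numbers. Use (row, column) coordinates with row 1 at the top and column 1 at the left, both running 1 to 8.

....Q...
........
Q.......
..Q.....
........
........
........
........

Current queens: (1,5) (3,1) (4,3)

columns 2, 6, 7, 8

(1,5) attacks row 6 at column 5.
(3,1) attacks row 6 at column 1 and diagonals 4.
(4,3) attacks row 6 at column 3 and diagonals 1, 5.
Attacked columns: {1, 3, 4, 5}. Safe: {2, 6, 7, 8}.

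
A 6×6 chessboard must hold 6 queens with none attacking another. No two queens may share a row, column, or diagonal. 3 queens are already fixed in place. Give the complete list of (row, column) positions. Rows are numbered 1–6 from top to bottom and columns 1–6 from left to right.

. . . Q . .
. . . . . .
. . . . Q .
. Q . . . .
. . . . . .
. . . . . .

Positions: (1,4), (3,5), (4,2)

Row 2: attacked by (1,4)→{3,4,5}; (3,5)→{4,5,6}; (4,2)→{2,4}. Safe: 1. Place at column 1.
Row 5: attacked by (1,4)→{4}; (2,1)→{1,4}; (3,5)→{3,5}; (4,2)→{1,2,3}. Safe: 6. Place at column 6.
Row 6: attacked by (1,4)→{4}; (2,1)→{1,5}; (3,5)→{2,5}; (4,2)→{2,4}; (5,6)→{5,6}. Safe: 3. Place at column 3.
Columns [4, 1, 5, 2, 6, 3], r−c [-3, 1, -2, 2, -1, 3], r+c [5, 3, 8, 6, 11, 9] are all distinct, so no two queens attack.

(1,4) (2,1) (3,5) (4,2) (5,6) (6,3)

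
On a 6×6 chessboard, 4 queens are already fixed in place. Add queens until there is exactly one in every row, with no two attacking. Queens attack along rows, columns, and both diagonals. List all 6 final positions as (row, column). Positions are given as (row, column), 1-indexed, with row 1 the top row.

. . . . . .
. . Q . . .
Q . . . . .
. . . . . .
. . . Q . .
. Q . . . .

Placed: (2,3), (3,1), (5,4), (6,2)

Row 1: attacked by (2,3)→{2,3,4}; (3,1)→{1,3}; (5,4)→{4}; (6,2)→{2}. Safe: 5, 6. Place at column 5.
Row 4: attacked by (1,5)→{2,5}; (2,3)→{1,3,5}; (3,1)→{1,2}; (5,4)→{3,4,5}; (6,2)→{2,4}. Safe: 6. Place at column 6.
Columns [5, 3, 1, 6, 4, 2], r−c [-4, -1, 2, -2, 1, 4], r+c [6, 5, 4, 10, 9, 8] are all distinct, so no two queens attack.

(1,5) (2,3) (3,1) (4,6) (5,4) (6,2)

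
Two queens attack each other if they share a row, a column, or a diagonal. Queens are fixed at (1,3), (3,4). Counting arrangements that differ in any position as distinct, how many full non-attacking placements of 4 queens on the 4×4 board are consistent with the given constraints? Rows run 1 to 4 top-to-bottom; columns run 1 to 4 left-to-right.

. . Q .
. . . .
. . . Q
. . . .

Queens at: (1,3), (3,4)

Branch on row 2: col 1 → 1.
Sum: 1 = 1.

1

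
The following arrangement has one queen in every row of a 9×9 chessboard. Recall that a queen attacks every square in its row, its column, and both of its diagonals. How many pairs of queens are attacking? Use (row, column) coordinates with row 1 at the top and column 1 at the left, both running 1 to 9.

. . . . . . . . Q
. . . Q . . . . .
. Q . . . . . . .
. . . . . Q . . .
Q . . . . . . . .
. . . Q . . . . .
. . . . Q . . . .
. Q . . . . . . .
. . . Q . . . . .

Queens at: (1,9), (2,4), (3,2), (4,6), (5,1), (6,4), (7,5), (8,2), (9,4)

Same column: (2,4)–(6,4) (column 4); (2,4)–(9,4) (column 4); (3,2)–(8,2) (column 2); (6,4)–(9,4) (column 4).
Same diagonal: (1,9)–(4,6) (|1−4| = |9−6| = 3); (1,9)–(6,4) (|1−6| = |9−4| = 5); (1,9)–(8,2) (|1−8| = |9−2| = 7); (2,4)–(4,6) (|2−4| = |4−6| = 2); (2,4)–(5,1) (|2−5| = |4−1| = 3); (4,6)–(6,4) (|4−6| = |6−4| = 2); (4,6)–(8,2) (|4−8| = |6−2| = 4); (6,4)–(7,5) (|6−7| = |4−5| = 1); (6,4)–(8,2) (|6−8| = |4−2| = 2).
Total attacking pairs: 13.

13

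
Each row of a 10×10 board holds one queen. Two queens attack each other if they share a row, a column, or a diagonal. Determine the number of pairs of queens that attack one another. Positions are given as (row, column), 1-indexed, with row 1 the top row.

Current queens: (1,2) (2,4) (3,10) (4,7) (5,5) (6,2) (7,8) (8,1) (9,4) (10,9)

4

Same column: (1,2)–(6,2) (column 2); (2,4)–(9,4) (column 4).
Same diagonal: (1,2)–(7,8) (|1−7| = |2−8| = 6); (3,10)–(9,4) (|3−9| = |10−4| = 6).
Total attacking pairs: 4.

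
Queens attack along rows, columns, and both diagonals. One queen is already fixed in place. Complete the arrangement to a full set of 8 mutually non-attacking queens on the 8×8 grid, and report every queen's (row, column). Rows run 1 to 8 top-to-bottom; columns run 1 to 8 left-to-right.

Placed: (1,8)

(1,8) (2,3) (3,1) (4,6) (5,2) (6,5) (7,7) (8,4)

Row 2: attacked by (1,8)→{7,8}. Safe: 1, 2, 3, 4, 5, 6. Place at column 3.
Row 3: attacked by (1,8)→{6,8}; (2,3)→{2,3,4}. Safe: 1, 5, 7. Place at column 1.
Row 4: attacked by (1,8)→{5,8}; (2,3)→{1,3,5}; (3,1)→{1,2}. Safe: 4, 6, 7. Place at column 6.
Row 5: attacked by (1,8)→{4,8}; (2,3)→{3,6}; (3,1)→{1,3}; (4,6)→{5,6,7}. Safe: 2. Place at column 2.
Row 6: attacked by (1,8)→{3,8}; (2,3)→{3,7}; (3,1)→{1,4}; (4,6)→{4,6,8}; (5,2)→{1,2,3}. Safe: 5. Place at column 5.
Row 7: attacked by (1,8)→{2,8}; (2,3)→{3,8}; (3,1)→{1,5}; (4,6)→{3,6}; (5,2)→{2,4}; (6,5)→{4,5,6}. Safe: 7. Place at column 7.
Row 8: attacked by (1,8)→{1,8}; (2,3)→{3}; (3,1)→{1,6}; (4,6)→{2,6}; (5,2)→{2,5}; (6,5)→{3,5,7}; (7,7)→{6,7,8}. Safe: 4. Place at column 4.
Columns [8, 3, 1, 6, 2, 5, 7, 4], r−c [-7, -1, 2, -2, 3, 1, 0, 4], r+c [9, 5, 4, 10, 7, 11, 14, 12] are all distinct, so no two queens attack.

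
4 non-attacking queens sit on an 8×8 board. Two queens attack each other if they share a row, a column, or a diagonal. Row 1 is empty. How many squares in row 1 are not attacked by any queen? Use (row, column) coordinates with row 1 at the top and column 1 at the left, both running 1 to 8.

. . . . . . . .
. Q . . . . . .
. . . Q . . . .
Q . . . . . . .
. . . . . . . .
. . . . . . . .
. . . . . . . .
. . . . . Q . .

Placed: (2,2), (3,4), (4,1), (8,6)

3

(2,2) attacks row 1 at column 2 and diagonals 1, 3.
(3,4) attacks row 1 at column 4 and diagonals 2, 6.
(4,1) attacks row 1 at column 1 and diagonals 4.
(8,6) attacks row 1 at column 6.
Attacked columns: {1, 2, 3, 4, 6}. Safe: {5, 7, 8}.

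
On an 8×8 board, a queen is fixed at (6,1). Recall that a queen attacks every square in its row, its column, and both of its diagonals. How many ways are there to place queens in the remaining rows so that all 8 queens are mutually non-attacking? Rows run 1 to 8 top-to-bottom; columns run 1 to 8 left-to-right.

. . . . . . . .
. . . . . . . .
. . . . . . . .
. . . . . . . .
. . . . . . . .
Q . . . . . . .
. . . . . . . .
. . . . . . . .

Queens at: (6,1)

Branch on row 1: col 2 → 1; col 3 → 4; col 4 → 4; col 5 → 4; col 7 → 3; col 8 → 0.
Sum: 1 + 4 + 4 + 4 + 3 + 0 = 16.

16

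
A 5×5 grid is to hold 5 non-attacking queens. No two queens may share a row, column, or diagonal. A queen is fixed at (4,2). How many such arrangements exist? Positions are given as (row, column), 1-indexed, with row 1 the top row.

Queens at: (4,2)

Branch on row 1: col 1 → 1; col 3 → 1; col 4 → 0.
Sum: 1 + 1 + 0 = 2.

2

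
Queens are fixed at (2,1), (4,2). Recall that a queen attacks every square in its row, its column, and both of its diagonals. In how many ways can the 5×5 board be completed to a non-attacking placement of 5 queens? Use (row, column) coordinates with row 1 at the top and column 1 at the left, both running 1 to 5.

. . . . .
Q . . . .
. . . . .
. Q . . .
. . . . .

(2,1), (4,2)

1

Branch on row 1: col 3 → 1; col 4 → 0.
Sum: 1 + 0 = 1.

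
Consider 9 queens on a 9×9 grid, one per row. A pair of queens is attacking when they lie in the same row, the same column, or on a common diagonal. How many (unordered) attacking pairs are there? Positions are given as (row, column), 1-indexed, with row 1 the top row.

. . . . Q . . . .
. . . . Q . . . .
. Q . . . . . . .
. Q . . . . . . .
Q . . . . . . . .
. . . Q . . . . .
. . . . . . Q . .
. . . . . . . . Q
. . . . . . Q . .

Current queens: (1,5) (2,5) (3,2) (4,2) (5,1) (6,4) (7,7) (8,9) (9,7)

Same column: (1,5)–(2,5) (column 5); (3,2)–(4,2) (column 2); (7,7)–(9,7) (column 7).
Same diagonal: (1,5)–(4,2) (|1−4| = |5−2| = 3); (1,5)–(5,1) (|1−5| = |5−1| = 4); (4,2)–(5,1) (|4−5| = |2−1| = 1); (4,2)–(6,4) (|4−6| = |2−4| = 2); (4,2)–(9,7) (|4−9| = |2−7| = 5); (6,4)–(9,7) (|6−9| = |4−7| = 3).
Total attacking pairs: 9.

9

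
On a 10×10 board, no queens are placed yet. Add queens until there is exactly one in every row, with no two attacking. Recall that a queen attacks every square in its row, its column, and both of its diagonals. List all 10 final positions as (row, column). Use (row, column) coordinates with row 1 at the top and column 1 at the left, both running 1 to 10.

Row 1: Safe: 1, 2, 3, 4, 5, 6, 7, 8, 9, 10. Place at column 10.
Row 2: attacked by (1,10)→{9,10}. Safe: 1, 2, 3, 4, 5, 6, 7, 8. Place at column 3.
Row 3: attacked by (1,10)→{8,10}; (2,3)→{2,3,4}. Safe: 1, 5, 6, 7, 9. Place at column 5.
Row 4: attacked by (1,10)→{7,10}; (2,3)→{1,3,5}; (3,5)→{4,5,6}. Safe: 2, 8, 9. Place at column 9.
Row 5: attacked by (1,10)→{6,10}; (2,3)→{3,6}; (3,5)→{3,5,7}; (4,9)→{8,9,10}. Safe: 1, 2, 4. Place at column 2.
Row 6: attacked by (1,10)→{5,10}; (2,3)→{3,7}; (3,5)→{2,5,8}; (4,9)→{7,9}; (5,2)→{1,2,3}. Safe: 4, 6. Place at column 4.
Row 7: attacked by (1,10)→{4,10}; (2,3)→{3,8}; (3,5)→{1,5,9}; (4,9)→{6,9}; (5,2)→{2,4}; (6,4)→{3,4,5}. Safe: 7. Place at column 7.
Row 8: attacked by (1,10)→{3,10}; (2,3)→{3,9}; (3,5)→{5,10}; (4,9)→{5,9}; (5,2)→{2,5}; (6,4)→{2,4,6}; (7,7)→{6,7,8}. Safe: 1. Place at column 1.
Row 9: attacked by (1,10)→{2,10}; (2,3)→{3,10}; (3,5)→{5}; (4,9)→{4,9}; (5,2)→{2,6}; (6,4)→{1,4,7}; (7,7)→{5,7,9}; (8,1)→{1,2}. Safe: 8. Place at column 8.
Row 10: attacked by (1,10)→{1,10}; (2,3)→{3}; (3,5)→{5}; (4,9)→{3,9}; (5,2)→{2,7}; (6,4)→{4,8}; (7,7)→{4,7,10}; (8,1)→{1,3}; (9,8)→{7,8,9}. Safe: 6. Place at column 6.
Columns [10, 3, 5, 9, 2, 4, 7, 1, 8, 6], r−c [-9, -1, -2, -5, 3, 2, 0, 7, 1, 4], r+c [11, 5, 8, 13, 7, 10, 14, 9, 17, 16] are all distinct, so no two queens attack.

(1,10) (2,3) (3,5) (4,9) (5,2) (6,4) (7,7) (8,1) (9,8) (10,6)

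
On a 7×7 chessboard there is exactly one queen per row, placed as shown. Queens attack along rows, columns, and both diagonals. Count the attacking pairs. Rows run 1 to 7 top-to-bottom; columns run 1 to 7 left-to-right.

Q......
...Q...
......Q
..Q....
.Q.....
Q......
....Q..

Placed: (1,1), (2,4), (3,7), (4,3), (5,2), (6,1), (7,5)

4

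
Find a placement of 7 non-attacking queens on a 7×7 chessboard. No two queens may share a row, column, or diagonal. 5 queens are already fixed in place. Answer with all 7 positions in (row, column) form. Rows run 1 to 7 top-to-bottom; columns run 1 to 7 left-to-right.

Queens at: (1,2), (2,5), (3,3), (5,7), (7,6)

(1,2) (2,5) (3,3) (4,1) (5,7) (6,4) (7,6)

Row 4: attacked by (1,2)→{2,5}; (2,5)→{3,5,7}; (3,3)→{2,3,4}; (5,7)→{6,7}; (7,6)→{3,6}. Safe: 1. Place at column 1.
Row 6: attacked by (1,2)→{2,7}; (2,5)→{1,5}; (3,3)→{3,6}; (4,1)→{1,3}; (5,7)→{6,7}; (7,6)→{5,6,7}. Safe: 4. Place at column 4.
Columns [2, 5, 3, 1, 7, 4, 6], r−c [-1, -3, 0, 3, -2, 2, 1], r+c [3, 7, 6, 5, 12, 10, 13] are all distinct, so no two queens attack.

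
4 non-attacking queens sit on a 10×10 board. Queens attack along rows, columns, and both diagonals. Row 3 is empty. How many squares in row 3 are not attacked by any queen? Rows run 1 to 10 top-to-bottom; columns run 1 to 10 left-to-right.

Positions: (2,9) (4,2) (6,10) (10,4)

2

(2,9) attacks row 3 at column 9 and diagonals 8, 10.
(4,2) attacks row 3 at column 2 and diagonals 1, 3.
(6,10) attacks row 3 at column 10 and diagonals 7.
(10,4) attacks row 3 at column 4.
Attacked columns: {1, 2, 3, 4, 7, 8, 9, 10}. Safe: {5, 6}.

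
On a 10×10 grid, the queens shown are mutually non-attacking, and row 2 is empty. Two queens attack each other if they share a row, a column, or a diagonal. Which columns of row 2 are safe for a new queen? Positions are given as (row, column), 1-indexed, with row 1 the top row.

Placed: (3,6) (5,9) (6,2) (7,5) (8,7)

(3,6) attacks row 2 at column 6 and diagonals 5, 7.
(5,9) attacks row 2 at column 9 and diagonals 6.
(6,2) attacks row 2 at column 2 and diagonals 6.
(7,5) attacks row 2 at column 5 and diagonals 10.
(8,7) attacks row 2 at column 7 and diagonals 1.
Attacked columns: {1, 2, 5, 6, 7, 9, 10}. Safe: {3, 4, 8}.

columns 3, 4, 8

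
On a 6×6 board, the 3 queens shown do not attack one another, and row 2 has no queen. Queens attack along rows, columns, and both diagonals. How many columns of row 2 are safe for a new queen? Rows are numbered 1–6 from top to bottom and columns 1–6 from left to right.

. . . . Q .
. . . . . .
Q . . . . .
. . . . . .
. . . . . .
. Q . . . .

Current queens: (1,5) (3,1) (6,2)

(1,5) attacks row 2 at column 5 and diagonals 4, 6.
(3,1) attacks row 2 at column 1 and diagonals 2.
(6,2) attacks row 2 at column 2 and diagonals 6.
Attacked columns: {1, 2, 4, 5, 6}. Safe: {3}.

1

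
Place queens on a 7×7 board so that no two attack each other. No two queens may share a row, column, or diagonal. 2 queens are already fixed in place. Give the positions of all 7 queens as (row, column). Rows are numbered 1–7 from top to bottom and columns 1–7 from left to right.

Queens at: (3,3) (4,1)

Row 1: attacked by (3,3)→{1,3,5}; (4,1)→{1,4}. Safe: 2, 6, 7. Place at column 7.
Row 2: attacked by (1,7)→{6,7}; (3,3)→{2,3,4}; (4,1)→{1,3}. Safe: 5. Place at column 5.
Row 5: attacked by (1,7)→{3,7}; (2,5)→{2,5}; (3,3)→{1,3,5}; (4,1)→{1,2}. Safe: 4, 6. Place at column 6.
Row 6: attacked by (1,7)→{2,7}; (2,5)→{1,5}; (3,3)→{3,6}; (4,1)→{1,3}; (5,6)→{5,6,7}. Safe: 4. Place at column 4.
Row 7: attacked by (1,7)→{1,7}; (2,5)→{5}; (3,3)→{3,7}; (4,1)→{1,4}; (5,6)→{4,6}; (6,4)→{3,4,5}. Safe: 2. Place at column 2.
Columns [7, 5, 3, 1, 6, 4, 2], r−c [-6, -3, 0, 3, -1, 2, 5], r+c [8, 7, 6, 5, 11, 10, 9] are all distinct, so no two queens attack.

(1,7) (2,5) (3,3) (4,1) (5,6) (6,4) (7,2)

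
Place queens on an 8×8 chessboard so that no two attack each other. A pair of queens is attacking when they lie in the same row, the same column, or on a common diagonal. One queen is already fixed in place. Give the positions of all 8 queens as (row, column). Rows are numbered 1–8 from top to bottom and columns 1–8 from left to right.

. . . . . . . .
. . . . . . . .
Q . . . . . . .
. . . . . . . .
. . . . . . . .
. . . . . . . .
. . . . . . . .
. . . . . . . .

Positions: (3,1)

(1,8) (2,4) (3,1) (4,3) (5,6) (6,2) (7,7) (8,5)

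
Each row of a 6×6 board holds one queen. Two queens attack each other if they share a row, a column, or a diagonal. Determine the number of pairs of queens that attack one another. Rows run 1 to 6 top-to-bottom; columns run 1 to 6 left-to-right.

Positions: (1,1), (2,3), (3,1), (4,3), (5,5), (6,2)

Same column: (1,1)–(3,1) (column 1); (2,3)–(4,3) (column 3).
Same diagonal: (1,1)–(5,5) (|1−5| = |1−5| = 4).
Total attacking pairs: 3.

3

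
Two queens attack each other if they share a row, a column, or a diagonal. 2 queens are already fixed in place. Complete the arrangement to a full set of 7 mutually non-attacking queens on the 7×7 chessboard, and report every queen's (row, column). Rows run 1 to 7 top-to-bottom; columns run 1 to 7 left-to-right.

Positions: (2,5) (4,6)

(1,1) (2,5) (3,2) (4,6) (5,3) (6,7) (7,4)

Row 1: attacked by (2,5)→{4,5,6}; (4,6)→{3,6}. Safe: 1, 2, 7. Place at column 1.
Row 3: attacked by (1,1)→{1,3}; (2,5)→{4,5,6}; (4,6)→{5,6,7}. Safe: 2. Place at column 2.
Row 5: attacked by (1,1)→{1,5}; (2,5)→{2,5}; (3,2)→{2,4}; (4,6)→{5,6,7}. Safe: 3. Place at column 3.
Row 6: attacked by (1,1)→{1,6}; (2,5)→{1,5}; (3,2)→{2,5}; (4,6)→{4,6}; (5,3)→{2,3,4}. Safe: 7. Place at column 7.
Row 7: attacked by (1,1)→{1,7}; (2,5)→{5}; (3,2)→{2,6}; (4,6)→{3,6}; (5,3)→{1,3,5}; (6,7)→{6,7}. Safe: 4. Place at column 4.
Columns [1, 5, 2, 6, 3, 7, 4], r−c [0, -3, 1, -2, 2, -1, 3], r+c [2, 7, 5, 10, 8, 13, 11] are all distinct, so no two queens attack.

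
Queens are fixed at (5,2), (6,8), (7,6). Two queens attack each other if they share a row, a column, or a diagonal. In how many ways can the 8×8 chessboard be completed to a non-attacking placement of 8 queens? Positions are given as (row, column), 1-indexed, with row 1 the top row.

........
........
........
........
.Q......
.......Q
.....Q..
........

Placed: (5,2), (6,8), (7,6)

2

Branch on row 1: col 1 → 0; col 4 → 0; col 5 → 2; col 7 → 0.
Sum: 0 + 0 + 2 + 0 = 2.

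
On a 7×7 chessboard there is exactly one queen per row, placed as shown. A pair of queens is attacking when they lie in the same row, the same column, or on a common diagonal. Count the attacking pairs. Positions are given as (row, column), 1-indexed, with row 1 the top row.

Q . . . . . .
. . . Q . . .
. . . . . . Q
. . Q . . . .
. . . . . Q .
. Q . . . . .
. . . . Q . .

0

All columns are distinct and no two queens satisfy |Δrow| = |Δcol|, so no pair attacks.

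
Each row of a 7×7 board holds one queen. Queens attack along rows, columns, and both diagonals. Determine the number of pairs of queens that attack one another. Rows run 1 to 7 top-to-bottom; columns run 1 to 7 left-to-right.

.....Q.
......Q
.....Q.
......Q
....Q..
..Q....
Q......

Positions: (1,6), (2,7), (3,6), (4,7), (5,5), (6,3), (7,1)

Same column: (1,6)–(3,6) (column 6); (2,7)–(4,7) (column 7).
Same diagonal: (1,6)–(2,7) (|1−2| = |6−7| = 1); (2,7)–(3,6) (|2−3| = |7−6| = 1); (2,7)–(6,3) (|2−6| = |7−3| = 4); (3,6)–(4,7) (|3−4| = |6−7| = 1); (3,6)–(6,3) (|3−6| = |6−3| = 3).
Total attacking pairs: 7.

7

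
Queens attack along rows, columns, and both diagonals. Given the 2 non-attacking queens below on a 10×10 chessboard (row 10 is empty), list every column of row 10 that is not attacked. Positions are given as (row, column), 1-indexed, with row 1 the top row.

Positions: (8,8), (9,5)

columns 1, 2, 3, 7, 9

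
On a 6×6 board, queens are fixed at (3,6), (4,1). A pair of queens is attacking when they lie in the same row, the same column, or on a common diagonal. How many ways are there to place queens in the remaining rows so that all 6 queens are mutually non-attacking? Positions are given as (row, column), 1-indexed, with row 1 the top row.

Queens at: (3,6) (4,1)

Branch on row 1: col 2 → 1; col 3 → 0; col 5 → 0.
Sum: 1 + 0 + 0 = 1.

1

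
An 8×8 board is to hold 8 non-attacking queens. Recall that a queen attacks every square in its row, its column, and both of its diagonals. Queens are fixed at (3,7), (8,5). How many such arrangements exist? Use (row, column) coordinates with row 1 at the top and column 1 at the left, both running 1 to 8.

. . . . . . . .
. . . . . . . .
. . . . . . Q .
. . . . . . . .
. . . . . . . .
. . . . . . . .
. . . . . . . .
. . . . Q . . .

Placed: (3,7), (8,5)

3

Branch on row 1: col 1 → 0; col 2 → 0; col 3 → 0; col 4 → 1; col 6 → 2; col 8 → 0.
Sum: 0 + 0 + 0 + 1 + 2 + 0 = 3.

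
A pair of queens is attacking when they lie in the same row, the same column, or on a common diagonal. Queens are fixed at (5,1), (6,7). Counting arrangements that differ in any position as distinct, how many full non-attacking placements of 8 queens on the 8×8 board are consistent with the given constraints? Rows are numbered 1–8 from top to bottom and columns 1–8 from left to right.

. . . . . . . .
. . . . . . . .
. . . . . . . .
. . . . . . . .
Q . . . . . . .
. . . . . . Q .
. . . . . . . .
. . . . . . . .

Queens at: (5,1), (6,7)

Branch on row 1: col 3 → 2; col 4 → 2; col 6 → 1; col 8 → 1.
Sum: 2 + 2 + 1 + 1 = 6.

6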